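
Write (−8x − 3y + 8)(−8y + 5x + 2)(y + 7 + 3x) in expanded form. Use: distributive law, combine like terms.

(−8x − 3y + 8)(−8y + 5x + 2)(y + 7 + 3x)
= (64xy − 40x^2 − 16x + 24y^2 − 15xy − 6y − 64y + 40x + 16)(y + 7 + 3x)    [distributive law]
= (49xy − 40x^2 + 24x + 24y^2 − 70y + 16)(y + 7 + 3x)    [combine like terms]
= 49xy^2 + 343xy + 147x^2y − 40x^2y − 280x^2 − 120x^3 + 24xy + 168x + 72x^2 + 24y^3 + 168y^2 + 72xy^2 − 70y^2 − 490y − 210xy + 16y + 112 + 48x    [distributive law]
= 121xy^2 + 157xy + 107x^2y − 208x^2 − 120x^3 + 216x + 24y^3 + 98y^2 − 474y + 112    [combine like terms]

121xy^2 + 157xy + 107x^2y − 208x^2 − 120x^3 + 216x + 24y^3 + 98y^2 − 474y + 112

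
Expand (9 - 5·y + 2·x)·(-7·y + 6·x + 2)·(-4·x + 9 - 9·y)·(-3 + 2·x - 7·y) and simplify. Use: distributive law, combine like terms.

(9 - 5·y + 2·x)·(-7·y + 6·x + 2)·(-4·x + 9 - 9·y)·(-3 + 2·x - 7·y)
= (-63·y + 54·x + 18 + 35·y² - 30·x·y - 10·y - 14·x·y + 12·x² + 4·x)·(-4·x + 9 - 9·y)·(-3 + 2·x - 7·y)    [distributive law]
= (-73·y + 58·x + 18 + 35·y² - 44·x·y + 12·x²)·(-4·x + 9 - 9·y)·(-3 + 2·x - 7·y)    [combine like terms]
= (292·x·y - 657·y + 657·y² - 232·x² + 522·x - 522·x·y - 72·x + 162 - 162·y - 140·x·y² + 315·y² - 315·y³ + 176·x²·y - 396·x·y + 396·x·y² - 48·x³ + 108·x² - 108·x²·y)·(-3 + 2·x - 7·y)    [distributive law]
= (-626·x·y - 819·y + 972·y² - 124·x² + 450·x + 162 + 256·x·y² - 315·y³ + 68·x²·y - 48·x³)·(-3 + 2·x - 7·y)    [combine like terms]
= 1878·x·y - 1252·x²·y + 4382·x·y² + 2457·y - 1638·x·y + 5733·y² - 2916·y² + 1944·x·y² - 6804·y³ + 372·x² - 248·x³ + 868·x²·y - 1350·x + 900·x² - 3150·x·y - 486 + 324·x - 1134·y - 768·x·y² + 512·x²·y² - 1792·x·y³ + 945·y³ - 630·x·y³ + 2205·y⁴ - 204·x²·y + 136·x³·y - 476·x²·y² + 144·x³ - 96·x⁴ + 336·x³·y    [distributive law]
= -2910·x·y - 588·x²·y + 5558·x·y² + 1323·y + 2817·y² - 5859·y³ + 1272·x² - 104·x³ - 1026·x - 486 + 36·x²·y² - 2422·x·y³ + 2205·y⁴ + 472·x³·y - 96·x⁴    [combine like terms]

-2910·x·y - 588·x²·y + 5558·x·y² + 1323·y + 2817·y² - 5859·y³ + 1272·x² - 104·x³ - 1026·x - 486 + 36·x²·y² - 2422·x·y³ + 2205·y⁴ + 472·x³·y - 96·x⁴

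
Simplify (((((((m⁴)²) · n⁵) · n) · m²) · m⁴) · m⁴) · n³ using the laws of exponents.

(((((((m⁴)²) · n⁵) · n) · m²) · m⁴) · m⁴) · n³
= (((((m⁸ · n⁵) · n) · m²) · m⁴) · m⁴) · n³    [power of a power]
= m¹⁸n⁹    [product of powers]

m¹⁸n⁹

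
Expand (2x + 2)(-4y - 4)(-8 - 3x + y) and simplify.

(2x + 2)(-4y - 4)(-8 - 3x + y)
= (-8xy - 8x - 8y - 8)(-8 - 3x + y)    [distributive law]
= 64xy + 24x²y - 8xy² + 64x + 24x² - 8xy + 64y + 24xy - 8y² + 64 + 24x - 8y    [distributive law]
= 80xy + 24x²y - 8xy² + 88x + 24x² + 56y - 8y² + 64    [combine like terms]

80xy + 24x²y - 8xy² + 88x + 24x² + 56y - 8y² + 64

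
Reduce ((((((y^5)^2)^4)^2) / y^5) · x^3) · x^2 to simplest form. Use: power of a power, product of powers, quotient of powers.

x^5y^75

((((((y^5)^2)^4)^2) / y^5) · x^3) · x^2
= (((((y^5)^2)^8) / y^5) · x^3) · x^2    [power of a power]
= ((((y^5)^16) / y^5) · x^3) · x^2    [power of a power]
= ((y^80 / y^5) · x^3) · x^2    [power of a power]
= (y^75 · x^3) · x^2    [quotient of powers]
= x^5y^75    [product of powers]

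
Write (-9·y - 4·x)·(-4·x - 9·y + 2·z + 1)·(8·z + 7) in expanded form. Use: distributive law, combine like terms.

(-9·y - 4·x)·(-4·x - 9·y + 2·z + 1)·(8·z + 7)
= (36·x·y + 81·y² - 18·y·z - 9·y + 16·x² + 36·x·y - 8·x·z - 4·x)·(8·z + 7)    [distributive law]
= (72·x·y + 81·y² - 18·y·z - 9·y + 16·x² - 8·x·z - 4·x)·(8·z + 7)    [combine like terms]
= 576·x·y·z + 504·x·y + 648·y²·z + 567·y² - 144·y·z² - 126·y·z - 72·y·z - 63·y + 128·x²·z + 112·x² - 64·x·z² - 56·x·z - 32·x·z - 28·x    [distributive law]
= 576·x·y·z + 504·x·y + 648·y²·z + 567·y² - 144·y·z² - 198·y·z - 63·y + 128·x²·z + 112·x² - 64·x·z² - 88·x·z - 28·x    [combine like terms]

576·x·y·z + 504·x·y + 648·y²·z + 567·y² - 144·y·z² - 198·y·z - 63·y + 128·x²·z + 112·x² - 64·x·z² - 88·x·z - 28·x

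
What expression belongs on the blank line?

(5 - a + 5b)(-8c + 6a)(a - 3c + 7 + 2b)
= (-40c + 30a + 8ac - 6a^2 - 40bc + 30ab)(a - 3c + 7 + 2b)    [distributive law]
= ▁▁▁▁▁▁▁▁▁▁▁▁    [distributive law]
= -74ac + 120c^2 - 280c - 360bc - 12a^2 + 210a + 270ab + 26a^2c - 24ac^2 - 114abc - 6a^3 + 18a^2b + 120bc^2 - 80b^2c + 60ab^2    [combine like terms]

By distributive law:

-40ac + 120c^2 - 280c - 80bc + 30a^2 - 90ac + 210a + 60ab + 8a^2c - 24ac^2 + 56ac + 16abc - 6a^3 + 18a^2c - 42a^2 - 12a^2b - 40abc + 120bc^2 - 280bc - 80b^2c + 30a^2b - 90abc + 210ab + 60ab^2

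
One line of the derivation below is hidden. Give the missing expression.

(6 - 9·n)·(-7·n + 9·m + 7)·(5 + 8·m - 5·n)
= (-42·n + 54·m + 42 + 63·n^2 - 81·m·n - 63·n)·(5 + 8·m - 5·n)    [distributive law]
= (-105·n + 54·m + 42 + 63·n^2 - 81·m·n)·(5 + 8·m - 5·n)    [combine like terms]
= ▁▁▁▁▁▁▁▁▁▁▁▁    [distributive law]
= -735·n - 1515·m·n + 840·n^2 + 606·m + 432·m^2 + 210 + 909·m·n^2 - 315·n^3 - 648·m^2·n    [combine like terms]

Applying distributive law to the line above:

-525·n - 840·m·n + 525·n^2 + 270·m + 432·m^2 - 270·m·n + 210 + 336·m - 210·n + 315·n^2 + 504·m·n^2 - 315·n^3 - 405·m·n - 648·m^2·n + 405·m·n^2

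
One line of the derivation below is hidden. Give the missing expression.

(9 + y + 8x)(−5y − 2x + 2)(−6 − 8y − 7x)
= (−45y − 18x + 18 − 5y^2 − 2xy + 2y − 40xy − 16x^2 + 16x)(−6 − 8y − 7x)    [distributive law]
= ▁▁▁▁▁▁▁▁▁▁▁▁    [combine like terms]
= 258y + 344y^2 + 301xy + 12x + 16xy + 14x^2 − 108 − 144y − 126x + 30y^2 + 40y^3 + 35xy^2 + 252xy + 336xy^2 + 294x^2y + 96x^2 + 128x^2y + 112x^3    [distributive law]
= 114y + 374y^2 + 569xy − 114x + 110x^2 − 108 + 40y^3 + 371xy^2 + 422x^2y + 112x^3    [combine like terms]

Applying combine like terms to the line above:

(−43y − 2x + 18 − 5y^2 − 42xy − 16x^2)(−6 − 8y − 7x)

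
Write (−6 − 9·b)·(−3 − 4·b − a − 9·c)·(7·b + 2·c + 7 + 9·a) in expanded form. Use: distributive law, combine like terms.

483·b + 414·c + 126 + 204·a + 609·b^2 + 1047·b·c + 564·a·b + 498·a·c + 54·a^2 + 108·c^2 + 252·b^3 + 639·b^2·c + 387·a·b^2 + 747·a·b·c + 81·a^2·b + 162·b·c^2

(−6 − 9·b)·(−3 − 4·b − a − 9·c)·(7·b + 2·c + 7 + 9·a)
= (18 + 24·b + 6·a + 54·c + 27·b + 36·b^2 + 9·a·b + 81·b·c)·(7·b + 2·c + 7 + 9·a)    [distributive law]
= (18 + 51·b + 6·a + 54·c + 36·b^2 + 9·a·b + 81·b·c)·(7·b + 2·c + 7 + 9·a)    [combine like terms]
= 126·b + 36·c + 126 + 162·a + 357·b^2 + 102·b·c + 357·b + 459·a·b + 42·a·b + 12·a·c + 42·a + 54·a^2 + 378·b·c + 108·c^2 + 378·c + 486·a·c + 252·b^3 + 72·b^2·c + 252·b^2 + 324·a·b^2 + 63·a·b^2 + 18·a·b·c + 63·a·b + 81·a^2·b + 567·b^2·c + 162·b·c^2 + 567·b·c + 729·a·b·c    [distributive law]
= 483·b + 414·c + 126 + 204·a + 609·b^2 + 1047·b·c + 564·a·b + 498·a·c + 54·a^2 + 108·c^2 + 252·b^3 + 639·b^2·c + 387·a·b^2 + 747·a·b·c + 81·a^2·b + 162·b·c^2    [combine like terms]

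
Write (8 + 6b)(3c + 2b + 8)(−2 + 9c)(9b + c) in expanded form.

4624bc + 528c² + 2484bc² + 216c³ − 1152b² + 4836b²c − 1152b − 128c + 1566b²c² + 162bc³ − 216b³ + 972b³c

(8 + 6b)(3c + 2b + 8)(−2 + 9c)(9b + c)
= (24c + 16b + 64 + 18bc + 12b² + 48b)(−2 + 9c)(9b + c)    [distributive law]
= (24c + 64b + 64 + 18bc + 12b²)(−2 + 9c)(9b + c)    [combine like terms]
= (−48c + 216c² − 128b + 576bc − 128 + 576c − 36bc + 162bc² − 24b² + 108b²c)(9b + c)    [distributive law]
= (528c + 216c² − 128b + 540bc − 128 + 162bc² − 24b² + 108b²c)(9b + c)    [combine like terms]
= 4752bc + 528c² + 1944bc² + 216c³ − 1152b² − 128bc + 4860b²c + 540bc² − 1152b − 128c + 1458b²c² + 162bc³ − 216b³ − 24b²c + 972b³c + 108b²c²    [distributive law]
= 4624bc + 528c² + 2484bc² + 216c³ − 1152b² + 4836b²c − 1152b − 128c + 1566b²c² + 162bc³ − 216b³ + 972b³c    [combine like terms]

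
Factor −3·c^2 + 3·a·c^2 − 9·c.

3·c(−c + a·c − 3)

−3·c^2 + 3·a·c^2 − 9·c
= 3(−c^2 + a·c^2 − 3·c)    [factor out 3]
= 3·c(−c + a·c − 3)    [factor out c]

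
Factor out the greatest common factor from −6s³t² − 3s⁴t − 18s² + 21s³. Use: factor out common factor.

−6s³t² − 3s⁴t − 18s² + 21s³
= 3(−2s³t² − s⁴t − 6s² + 7s³)    [factor out 3]
= 3s²(−2st² − s²t − 6 + 7s)    [factor out s²]

3s²(−2st² − s²t − 6 + 7s)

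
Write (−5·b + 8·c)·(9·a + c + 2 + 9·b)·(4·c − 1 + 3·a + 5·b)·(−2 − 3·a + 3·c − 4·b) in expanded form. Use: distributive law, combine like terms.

−540·a·b·c − 2412·a^2·b·c − 1029·a·b·c^2 − 3069·a·b^2·c − 60·a·b + 225·a^2·b + 675·a·b^2 + 405·a^3·b + 1620·a^2·b^2 + 2115·a·b^3 − 921·b·c^2 + 796·b·c^3 − 767·b^2·c^2 + 148·b·c − 217·b^2·c − 1295·b^3·c − 20·b − 30·b^2 + 470·b^3 + 900·b^4 − 864·a·c^2 − 288·a^2·c^2 + 840·a·c^3 + 96·a·c − 360·a^2·c − 648·a^3·c + 104·c^3 + 96·c^4 − 160·c^2 + 32·c

(−5·b + 8·c)·(9·a + c + 2 + 9·b)·(4·c − 1 + 3·a + 5·b)·(−2 − 3·a + 3·c − 4·b)
= (−45·a·b − 5·b·c − 10·b − 45·b^2 + 72·a·c + 8·c^2 + 16·c + 72·b·c)·(4·c − 1 + 3·a + 5·b)·(−2 − 3·a + 3·c − 4·b)    [distributive law]
= (−45·a·b + 67·b·c − 10·b − 45·b^2 + 72·a·c + 8·c^2 + 16·c)·(4·c − 1 + 3·a + 5·b)·(−2 − 3·a + 3·c − 4·b)    [combine like terms]
= (−180·a·b·c + 45·a·b − 135·a^2·b − 225·a·b^2 + 268·b·c^2 − 67·b·c + 201·a·b·c + 335·b^2·c − 40·b·c + 10·b − 30·a·b − 50·b^2 − 180·b^2·c + 45·b^2 − 135·a·b^2 − 225·b^3 + 288·a·c^2 − 72·a·c + 216·a^2·c + 360·a·b·c + 32·c^3 − 8·c^2 + 24·a·c^2 + 40·b·c^2 + 64·c^2 − 16·c + 48·a·c + 80·b·c)·(−2 − 3·a + 3·c − 4·b)    [distributive law]
= (381·a·b·c + 15·a·b − 135·a^2·b − 360·a·b^2 + 308·b·c^2 − 27·b·c + 155·b^2·c + 10·b − 5·b^2 − 225·b^3 + 312·a·c^2 − 24·a·c + 216·a^2·c + 32·c^3 + 56·c^2 − 16·c)·(−2 − 3·a + 3·c − 4·b)    [combine like terms]
= −762·a·b·c − 1143·a^2·b·c + 1143·a·b·c^2 − 1524·a·b^2·c − 30·a·b − 45·a^2·b + 45·a·b·c − 60·a·b^2 + 270·a^2·b + 405·a^3·b − 405·a^2·b·c + 540·a^2·b^2 + 720·a·b^2 + 1080·a^2·b^2 − 1080·a·b^2·c + 1440·a·b^3 − 616·b·c^2 − 924·a·b·c^2 + 924·b·c^3 − 1232·b^2·c^2 + 54·b·c + 81·a·b·c − 81·b·c^2 + 108·b^2·c − 310·b^2·c − 465·a·b^2·c + 465·b^2·c^2 − 620·b^3·c − 20·b − 30·a·b + 30·b·c − 40·b^2 + 10·b^2 + 15·a·b^2 − 15·b^2·c + 20·b^3 + 450·b^3 + 675·a·b^3 − 675·b^3·c + 900·b^4 − 624·a·c^2 − 936·a^2·c^2 + 936·a·c^3 − 1248·a·b·c^2 + 48·a·c + 72·a^2·c − 72·a·c^2 + 96·a·b·c − 432·a^2·c − 648·a^3·c + 648·a^2·c^2 − 864·a^2·b·c − 64·c^3 − 96·a·c^3 + 96·c^4 − 128·b·c^3 − 112·c^2 − 168·a·c^2 + 168·c^3 − 224·b·c^2 + 32·c + 48·a·c − 48·c^2 + 64·b·c    [distributive law]
= −540·a·b·c − 2412·a^2·b·c − 1029·a·b·c^2 − 3069·a·b^2·c − 60·a·b + 225·a^2·b + 675·a·b^2 + 405·a^3·b + 1620·a^2·b^2 + 2115·a·b^3 − 921·b·c^2 + 796·b·c^3 − 767·b^2·c^2 + 148·b·c − 217·b^2·c − 1295·b^3·c − 20·b − 30·b^2 + 470·b^3 + 900·b^4 − 864·a·c^2 − 288·a^2·c^2 + 840·a·c^3 + 96·a·c − 360·a^2·c − 648·a^3·c + 104·c^3 + 96·c^4 − 160·c^2 + 32·c    [combine like terms]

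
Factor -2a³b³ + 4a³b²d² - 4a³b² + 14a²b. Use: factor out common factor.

2a²b(-ab² + 2abd² - 2ab + 7)

-2a³b³ + 4a³b²d² - 4a³b² + 14a²b
= 2(-a³b³ + 2a³b²d² - 2a³b² + 7a²b)    [factor out 2]
= 2a²b(-ab² + 2abd² - 2ab + 7)    [factor out a²b]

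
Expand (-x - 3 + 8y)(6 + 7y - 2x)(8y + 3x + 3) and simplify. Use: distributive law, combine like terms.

-16xy² - 53x²y + 12xy + 6x³ + 6x² - 63y - 54x - 54 + 384y² + 448y³

(-x - 3 + 8y)(6 + 7y - 2x)(8y + 3x + 3)
= (-6x - 7xy + 2x² - 18 - 21y + 6x + 48y + 56y² - 16xy)(8y + 3x + 3)    [distributive law]
= (-23xy + 2x² - 18 + 27y + 56y²)(8y + 3x + 3)    [combine like terms]
= -184xy² - 69x²y - 69xy + 16x²y + 6x³ + 6x² - 144y - 54x - 54 + 216y² + 81xy + 81y + 448y³ + 168xy² + 168y²    [distributive law]
= -16xy² - 53x²y + 12xy + 6x³ + 6x² - 63y - 54x - 54 + 384y² + 448y³    [combine like terms]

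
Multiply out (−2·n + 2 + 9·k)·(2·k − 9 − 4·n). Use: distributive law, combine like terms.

(−2·n + 2 + 9·k)·(2·k − 9 − 4·n)
= −4·k·n + 18·n + 8·n² + 4·k − 18 − 8·n + 18·k² − 81·k − 36·k·n    [distributive law]
= −40·k·n + 10·n + 8·n² − 77·k − 18 + 18·k²    [combine like terms]

−40·k·n + 10·n + 8·n² − 77·k − 18 + 18·k²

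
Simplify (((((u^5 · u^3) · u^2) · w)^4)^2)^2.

u^160w^16

(((((u^5 · u^3) · u^2) · w)^4)^2)^2
= ((((u^5 · u^3) · u^2) · w)^4)^4    [power of a power]
= (((u^5 · u^3) · u^2) · w)^16    [power of a power]
= (((u^5 · u^3) · u^2)^16) · (w^16)    [power of a product]
= (((u^5 · u^3)^16) · ((u^2)^16)) · (w^16)    [power of a product]
= ((((u^5)^16) · ((u^3)^16)) · ((u^2)^16)) · (w^16)    [power of a product]
= ((u^80 · ((u^3)^16)) · ((u^2)^16)) · (w^16)    [power of a power]
= ((u^80 · u^48) · ((u^2)^16)) · (w^16)    [power of a power]
= (u^128 · ((u^2)^16)) · (w^16)    [product of powers]
= (u^128 · u^32) · (w^16)    [power of a power]
= u^160 · (w^16)    [product of powers]
= u^160w^16    [rearrange]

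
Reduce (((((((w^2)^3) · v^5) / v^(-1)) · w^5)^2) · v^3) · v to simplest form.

v^16·w^22

(((((((w^2)^3) · v^5) / v^(-1)) · w^5)^2) · v^3) · v
= (((((((w^2)^3) · v^5) / v^(-1))^2) · ((w^5)^2)) · v^3) · v    [power of a product]
= (((((((w^2)^3) · v^5)^2) / ((v^(-1))^2)) · ((w^5)^2)) · v^3) · v    [power of a quotient]
= (((((((w^2)^3)^2) · ((v^5)^2)) / ((v^(-1))^2)) · ((w^5)^2)) · v^3) · v    [power of a product]
= ((((((w^2)^6) · ((v^5)^2)) / ((v^(-1))^2)) · ((w^5)^2)) · v^3) · v    [power of a power]
= ((((w^12 · ((v^5)^2)) / ((v^(-1))^2)) · ((w^5)^2)) · v^3) · v    [power of a power]
= ((((w^12 · v^10) / ((v^(-1))^2)) · ((w^5)^2)) · v^3) · v    [power of a power]
= ((((w^12 · v^10) / v^(-2)) · ((w^5)^2)) · v^3) · v    [power of a power]
= ((((w^12 · v^10) / v^(-2)) · w^10) · v^3) · v    [power of a power]
= v^16·w^22    [quotient of powers; product of powers]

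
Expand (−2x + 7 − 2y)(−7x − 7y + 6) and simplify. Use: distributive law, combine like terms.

14x² + 28xy − 61x − 61y + 42 + 14y²

(−2x + 7 − 2y)(−7x − 7y + 6)
= 14x² + 14xy − 12x − 49x − 49y + 42 + 14xy + 14y² − 12y    [distributive law]
= 14x² + 28xy − 61x − 61y + 42 + 14y²    [combine like terms]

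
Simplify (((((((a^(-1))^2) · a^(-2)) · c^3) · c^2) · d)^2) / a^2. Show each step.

(((((((a^(-1))^2) · a^(-2)) · c^3) · c^2) · d)^2) / a^2
= (((((((a^(-1))^2) · a^(-2)) · c^3) · c^2)^2) · (d^2)) / a^2    [power of a product]
= (((((((a^(-1))^2) · a^(-2)) · c^3)^2) · ((c^2)^2)) · (d^2)) / a^2    [power of a product]
= (((((((a^(-1))^2) · a^(-2))^2) · ((c^3)^2)) · ((c^2)^2)) · (d^2)) / a^2    [power of a product]
= (((((((a^(-1))^2)^2) · ((a^(-2))^2)) · ((c^3)^2)) · ((c^2)^2)) · (d^2)) / a^2    [power of a product]
= ((((((a^(-1))^4) · ((a^(-2))^2)) · ((c^3)^2)) · ((c^2)^2)) · (d^2)) / a^2    [power of a power]
= ((((a^(-4) · ((a^(-2))^2)) · ((c^3)^2)) · ((c^2)^2)) · (d^2)) / a^2    [power of a power]
= ((((a^(-4) · a^(-4)) · ((c^3)^2)) · ((c^2)^2)) · (d^2)) / a^2    [power of a power]
= (((a^(-8) · ((c^3)^2)) · ((c^2)^2)) · (d^2)) / a^2    [product of powers]
= (((a^(-8) · c^6) · ((c^2)^2)) · (d^2)) / a^2    [power of a power]
= (((a^(-8) · c^6) · c^4) · (d^2)) / a^2    [power of a power]
= a^(-10)·c^10·d^2    [quotient of powers; product of powers]

a^(-10)·c^10·d^2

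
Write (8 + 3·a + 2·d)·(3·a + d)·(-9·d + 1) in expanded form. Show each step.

(8 + 3·a + 2·d)·(3·a + d)·(-9·d + 1)
= (24·a + 8·d + 9·a^2 + 3·a·d + 6·a·d + 2·d^2)·(-9·d + 1)    [distributive law]
= (24·a + 8·d + 9·a^2 + 9·a·d + 2·d^2)·(-9·d + 1)    [combine like terms]
= -216·a·d + 24·a - 72·d^2 + 8·d - 81·a^2·d + 9·a^2 - 81·a·d^2 + 9·a·d - 18·d^3 + 2·d^2    [distributive law]
= -207·a·d + 24·a - 70·d^2 + 8·d - 81·a^2·d + 9·a^2 - 81·a·d^2 - 18·d^3    [combine like terms]

-207·a·d + 24·a - 70·d^2 + 8·d - 81·a^2·d + 9·a^2 - 81·a·d^2 - 18·d^3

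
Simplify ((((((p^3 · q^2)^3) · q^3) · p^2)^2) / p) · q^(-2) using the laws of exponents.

p^21·q^16

((((((p^3 · q^2)^3) · q^3) · p^2)^2) / p) · q^(-2)
= ((((((p^3 · q^2)^3) · q^3)^2) · ((p^2)^2)) / p) · q^(-2)    [power of a product]
= ((((((p^3 · q^2)^3)^2) · ((q^3)^2)) · ((p^2)^2)) / p) · q^(-2)    [power of a product]
= (((((p^3 · q^2)^6) · ((q^3)^2)) · ((p^2)^2)) / p) · q^(-2)    [power of a power]
= ((((((p^3)^6) · ((q^2)^6)) · ((q^3)^2)) · ((p^2)^2)) / p) · q^(-2)    [power of a product]
= ((((p^18 · ((q^2)^6)) · ((q^3)^2)) · ((p^2)^2)) / p) · q^(-2)    [power of a power]
= ((((p^18 · q^12) · ((q^3)^2)) · ((p^2)^2)) / p) · q^(-2)    [power of a power]
= ((((p^18 · q^12) · q^6) · ((p^2)^2)) / p) · q^(-2)    [power of a power]
= ((((p^18 · q^12) · q^6) · p^4) / p) · q^(-2)    [power of a power]
= p^21·q^16    [quotient of powers; product of powers]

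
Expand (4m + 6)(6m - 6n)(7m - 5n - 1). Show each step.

(4m + 6)(6m - 6n)(7m - 5n - 1)
= (24m^2 - 24mn + 36m - 36n)(7m - 5n - 1)    [distributive law]
= 168m^3 - 120m^2n - 24m^2 - 168m^2n + 120mn^2 + 24mn + 252m^2 - 180mn - 36m - 252mn + 180n^2 + 36n    [distributive law]
= 168m^3 - 288m^2n + 228m^2 + 120mn^2 - 408mn - 36m + 180n^2 + 36n    [combine like terms]

168m^3 - 288m^2n + 228m^2 + 120mn^2 - 408mn - 36m + 180n^2 + 36n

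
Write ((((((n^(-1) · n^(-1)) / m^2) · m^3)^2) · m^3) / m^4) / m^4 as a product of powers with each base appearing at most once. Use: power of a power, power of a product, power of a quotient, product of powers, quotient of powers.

m^(-3)n^(-4)

((((((n^(-1) · n^(-1)) / m^2) · m^3)^2) · m^3) / m^4) / m^4
= ((((((n^(-1) · n^(-1)) / m^2)^2) · ((m^3)^2)) · m^3) / m^4) / m^4    [power of a product]
= ((((((n^(-1) · n^(-1))^2) / ((m^2)^2)) · ((m^3)^2)) · m^3) / m^4) / m^4    [power of a quotient]
= (((((((n^(-1))^2) · ((n^(-1))^2)) / ((m^2)^2)) · ((m^3)^2)) · m^3) / m^4) / m^4    [power of a product]
= (((((n^(-2) · ((n^(-1))^2)) / ((m^2)^2)) · ((m^3)^2)) · m^3) / m^4) / m^4    [power of a power]
= (((((n^(-2) · n^(-2)) / ((m^2)^2)) · ((m^3)^2)) · m^3) / m^4) / m^4    [power of a power]
= ((((n^(-4) / ((m^2)^2)) · ((m^3)^2)) · m^3) / m^4) / m^4    [product of powers]
= ((((n^(-4) / m^4) · ((m^3)^2)) · m^3) / m^4) / m^4    [power of a power]
= ((((n^(-4) / m^4) · m^6) · m^3) / m^4) / m^4    [power of a power]
= m^(-3)n^(-4)    [quotient of powers; product of powers]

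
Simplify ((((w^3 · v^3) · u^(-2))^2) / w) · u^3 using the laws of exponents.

((((w^3 · v^3) · u^(-2))^2) / w) · u^3
= ((((w^3 · v^3)^2) · ((u^(-2))^2)) / w) · u^3    [power of a product]
= (((((w^3)^2) · ((v^3)^2)) · ((u^(-2))^2)) / w) · u^3    [power of a product]
= (((w^6 · ((v^3)^2)) · ((u^(-2))^2)) / w) · u^3    [power of a power]
= (((w^6 · v^6) · ((u^(-2))^2)) / w) · u^3    [power of a power]
= (((w^6 · v^6) · u^(-4)) / w) · u^3    [power of a power]
= u^(-1)·v^6·w^5    [quotient of powers; product of powers]

u^(-1)·v^6·w^5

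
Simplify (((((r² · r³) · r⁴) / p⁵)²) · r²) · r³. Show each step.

(((((r² · r³) · r⁴) / p⁵)²) · r²) · r³
= (((((r² · r³) · r⁴)²) / ((p⁵)²)) · r²) · r³    [power of a quotient]
= (((((r² · r³)²) · ((r⁴)²)) / ((p⁵)²)) · r²) · r³    [power of a product]
= ((((((r²)²) · ((r³)²)) · ((r⁴)²)) / ((p⁵)²)) · r²) · r³    [power of a product]
= ((((r⁴ · ((r³)²)) · ((r⁴)²)) / ((p⁵)²)) · r²) · r³    [power of a power]
= ((((r⁴ · r⁶) · ((r⁴)²)) / ((p⁵)²)) · r²) · r³    [power of a power]
= (((r¹⁰ · ((r⁴)²)) / ((p⁵)²)) · r²) · r³    [product of powers]
= (((r¹⁰ · r⁸) / ((p⁵)²)) · r²) · r³    [power of a power]
= ((r¹⁸ / ((p⁵)²)) · r²) · r³    [product of powers]
= ((r¹⁸ / p¹⁰) · r²) · r³    [power of a power]
= p⁻¹⁰r²³    [quotient of powers; product of powers]

p⁻¹⁰r²³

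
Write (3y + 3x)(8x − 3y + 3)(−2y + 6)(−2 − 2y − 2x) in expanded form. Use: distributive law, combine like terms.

60xy^2 + 24xy^3 + 156x^2y^2 − 360xy − 336x^2y + 108y^3 − 36y^4 + 36y^2 − 108y + 96x^3y − 396x^2 − 288x^3 − 108x

(3y + 3x)(8x − 3y + 3)(−2y + 6)(−2 − 2y − 2x)
= (24xy − 9y^2 + 9y + 24x^2 − 9xy + 9x)(−2y + 6)(−2 − 2y − 2x)    [distributive law]
= (15xy − 9y^2 + 9y + 24x^2 + 9x)(−2y + 6)(−2 − 2y − 2x)    [combine like terms]
= (−30xy^2 + 90xy + 18y^3 − 54y^2 − 18y^2 + 54y − 48x^2y + 144x^2 − 18xy + 54x)(−2 − 2y − 2x)    [distributive law]
= (−30xy^2 + 72xy + 18y^3 − 72y^2 + 54y − 48x^2y + 144x^2 + 54x)(−2 − 2y − 2x)    [combine like terms]
= 60xy^2 + 60xy^3 + 60x^2y^2 − 144xy − 144xy^2 − 144x^2y − 36y^3 − 36y^4 − 36xy^3 + 144y^2 + 144y^3 + 144xy^2 − 108y − 108y^2 − 108xy + 96x^2y + 96x^2y^2 + 96x^3y − 288x^2 − 288x^2y − 288x^3 − 108x − 108xy − 108x^2    [distributive law]
= 60xy^2 + 24xy^3 + 156x^2y^2 − 360xy − 336x^2y + 108y^3 − 36y^4 + 36y^2 − 108y + 96x^3y − 396x^2 − 288x^3 − 108x    [combine like terms]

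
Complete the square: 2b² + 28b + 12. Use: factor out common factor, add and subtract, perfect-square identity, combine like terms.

2b² + 28b + 12
= 2(b² + 14b) + 12    [factor out 2 from the b-terms]
= 2(b² + 14b + 49 − 49) + 12    [add and subtract 49 inside the bracket]
= 2(b + 7)² − 98 + 12    [perfect-square identity]
= 2(b + 7)² − 86    [combine constants]

2(b + 7)² − 86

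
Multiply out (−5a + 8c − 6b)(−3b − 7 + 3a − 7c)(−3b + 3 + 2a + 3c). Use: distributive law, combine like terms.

45ab^2 − 30ab + 39a^2b − 150abc + 105a + 25a^2 + 170ac − 30a^3 + 73a^2c + 65ac^2 + 348bc + 222bc^2 − 168c − 336c^2 − 168c^3 − 54b^3 − 72b^2 + 126b

(−5a + 8c − 6b)(−3b − 7 + 3a − 7c)(−3b + 3 + 2a + 3c)
= (15ab + 35a − 15a^2 + 35ac − 24bc − 56c + 24ac − 56c^2 + 18b^2 + 42b − 18ab + 42bc)(−3b + 3 + 2a + 3c)    [distributive law]
= (−3ab + 35a − 15a^2 + 59ac + 18bc − 56c − 56c^2 + 18b^2 + 42b)(−3b + 3 + 2a + 3c)    [combine like terms]
= 9ab^2 − 9ab − 6a^2b − 9abc − 105ab + 105a + 70a^2 + 105ac + 45a^2b − 45a^2 − 30a^3 − 45a^2c − 177abc + 177ac + 118a^2c + 177ac^2 − 54b^2c + 54bc + 36abc + 54bc^2 + 168bc − 168c − 112ac − 168c^2 + 168bc^2 − 168c^2 − 112ac^2 − 168c^3 − 54b^3 + 54b^2 + 36ab^2 + 54b^2c − 126b^2 + 126b + 84ab + 126bc    [distributive law]
= 45ab^2 − 30ab + 39a^2b − 150abc + 105a + 25a^2 + 170ac − 30a^3 + 73a^2c + 65ac^2 + 348bc + 222bc^2 − 168c − 336c^2 − 168c^3 − 54b^3 − 72b^2 + 126b    [combine like terms]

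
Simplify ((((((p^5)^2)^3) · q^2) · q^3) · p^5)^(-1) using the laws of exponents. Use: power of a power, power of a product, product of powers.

p^(-35)·q^(-5)

((((((p^5)^2)^3) · q^2) · q^3) · p^5)^(-1)
= ((((((p^5)^2)^3) · q^2) · q^3)^(-1)) · ((p^5)^(-1))    [power of a product]
= ((((((p^5)^2)^3) · q^2)^(-1)) · ((q^3)^(-1))) · ((p^5)^(-1))    [power of a product]
= ((((((p^5)^2)^3)^(-1)) · ((q^2)^(-1))) · ((q^3)^(-1))) · ((p^5)^(-1))    [power of a product]
= (((((p^5)^2)^(-3)) · ((q^2)^(-1))) · ((q^3)^(-1))) · ((p^5)^(-1))    [power of a power]
= ((((p^5)^(-6)) · ((q^2)^(-1))) · ((q^3)^(-1))) · ((p^5)^(-1))    [power of a power]
= ((p^(-30) · ((q^2)^(-1))) · ((q^3)^(-1))) · ((p^5)^(-1))    [power of a power]
= ((p^(-30) · q^(-2)) · ((q^3)^(-1))) · ((p^5)^(-1))    [power of a power]
= ((p^(-30) · q^(-2)) · q^(-3)) · ((p^5)^(-1))    [power of a power]
= ((p^(-30) · q^(-2)) · q^(-3)) · p^(-5)    [power of a power]
= p^(-35)·q^(-5)    [product of powers]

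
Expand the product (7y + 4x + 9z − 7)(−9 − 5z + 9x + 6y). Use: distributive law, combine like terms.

(7y + 4x + 9z − 7)(−9 − 5z + 9x + 6y)
= −63y − 35yz + 63xy + 42y^2 − 36x − 20xz + 36x^2 + 24xy − 81z − 45z^2 + 81xz + 54yz + 63 + 35z − 63x − 42y    [distributive law]
= −105y + 19yz + 87xy + 42y^2 − 99x + 61xz + 36x^2 − 46z − 45z^2 + 63    [combine like terms]

−105y + 19yz + 87xy + 42y^2 − 99x + 61xz + 36x^2 − 46z − 45z^2 + 63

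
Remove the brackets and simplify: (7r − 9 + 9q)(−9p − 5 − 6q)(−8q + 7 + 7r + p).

−105pqr + 91pr − 441pr² − 63p²r + 49qr + 70r − 245r² − 42q²r − 294qr² − 1206pq + 612p + 81p² − 297q + 315 − 450q² + 594pq² − 81p²q + 432q³

(7r − 9 + 9q)(−9p − 5 − 6q)(−8q + 7 + 7r + p)
= (−63pr − 35r − 42qr + 81p + 45 + 54q − 81pq − 45q − 54q²)(−8q + 7 + 7r + p)    [distributive law]
= (−63pr − 35r − 42qr + 81p + 45 + 9q − 81pq − 54q²)(−8q + 7 + 7r + p)    [combine like terms]
= 504pqr − 441pr − 441pr² − 63p²r + 280qr − 245r − 245r² − 35pr + 336q²r − 294qr − 294qr² − 42pqr − 648pq + 567p + 567pr + 81p² − 360q + 315 + 315r + 45p − 72q² + 63q + 63qr + 9pq + 648pq² − 567pq − 567pqr − 81p²q + 432q³ − 378q² − 378q²r − 54pq²    [distributive law]
= −105pqr + 91pr − 441pr² − 63p²r + 49qr + 70r − 245r² − 42q²r − 294qr² − 1206pq + 612p + 81p² − 297q + 315 − 450q² + 594pq² − 81p²q + 432q³    [combine like terms]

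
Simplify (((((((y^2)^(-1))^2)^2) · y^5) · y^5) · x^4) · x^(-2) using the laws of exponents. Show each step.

(((((((y^2)^(-1))^2)^2) · y^5) · y^5) · x^4) · x^(-2)
= ((((((y^2)^(-1))^4) · y^5) · y^5) · x^4) · x^(-2)    [power of a power]
= (((((y^2)^(-4)) · y^5) · y^5) · x^4) · x^(-2)    [power of a power]
= (((y^(-8) · y^5) · y^5) · x^4) · x^(-2)    [power of a power]
= ((y^(-3) · y^5) · x^4) · x^(-2)    [product of powers]
= (y^2 · x^4) · x^(-2)    [product of powers]
= x^2y^2    [product of powers]

x^2y^2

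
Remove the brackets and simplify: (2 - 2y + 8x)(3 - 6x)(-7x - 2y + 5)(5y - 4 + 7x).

(2 - 2y + 8x)(3 - 6x)(-7x - 2y + 5)(5y - 4 + 7x)
= (6 - 12x - 6y + 12xy + 24x - 48x^2)(-7x - 2y + 5)(5y - 4 + 7x)    [distributive law]
= (6 + 12x - 6y + 12xy - 48x^2)(-7x - 2y + 5)(5y - 4 + 7x)    [combine like terms]
= (-42x - 12y + 30 - 84x^2 - 24xy + 60x + 42xy + 12y^2 - 30y - 84x^2y - 24xy^2 + 60xy + 336x^3 + 96x^2y - 240x^2)(5y - 4 + 7x)    [distributive law]
= (18x - 42y + 30 - 324x^2 + 78xy + 12y^2 + 12x^2y - 24xy^2 + 336x^3)(5y - 4 + 7x)    [combine like terms]
= 90xy - 72x + 126x^2 - 210y^2 + 168y - 294xy + 150y - 120 + 210x - 1620x^2y + 1296x^2 - 2268x^3 + 390xy^2 - 312xy + 546x^2y + 60y^3 - 48y^2 + 84xy^2 + 60x^2y^2 - 48x^2y + 84x^3y - 120xy^3 + 96xy^2 - 168x^2y^2 + 1680x^3y - 1344x^3 + 2352x^4    [distributive law]
= -516xy + 138x + 1422x^2 - 258y^2 + 318y - 120 - 1122x^2y - 3612x^3 + 570xy^2 + 60y^3 - 108x^2y^2 + 1764x^3y - 120xy^3 + 2352x^4    [combine like terms]

-516xy + 138x + 1422x^2 - 258y^2 + 318y - 120 - 1122x^2y - 3612x^3 + 570xy^2 + 60y^3 - 108x^2y^2 + 1764x^3y - 120xy^3 + 2352x^4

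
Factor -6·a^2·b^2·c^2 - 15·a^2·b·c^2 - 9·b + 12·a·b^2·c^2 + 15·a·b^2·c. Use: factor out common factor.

-6·a^2·b^2·c^2 - 15·a^2·b·c^2 - 9·b + 12·a·b^2·c^2 + 15·a·b^2·c
= 3(-2·a^2·b^2·c^2 - 5·a^2·b·c^2 - 3·b + 4·a·b^2·c^2 + 5·a·b^2·c)    [factor out 3]
= 3·b(-2·a^2·b·c^2 - 5·a^2·c^2 - 3 + 4·a·b·c^2 + 5·a·b·c)    [factor out b]

3·b(-2·a^2·b·c^2 - 5·a^2·c^2 - 3 + 4·a·b·c^2 + 5·a·b·c)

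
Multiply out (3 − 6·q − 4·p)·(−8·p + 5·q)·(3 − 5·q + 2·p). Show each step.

(3 − 6·q − 4·p)·(−8·p + 5·q)·(3 − 5·q + 2·p)
= (−24·p + 15·q + 48·p·q − 30·q² + 32·p² − 20·p·q)·(3 − 5·q + 2·p)    [distributive law]
= (−24·p + 15·q + 28·p·q − 30·q² + 32·p²)·(3 − 5·q + 2·p)    [combine like terms]
= −72·p + 120·p·q − 48·p² + 45·q − 75·q² + 30·p·q + 84·p·q − 140·p·q² + 56·p²·q − 90·q² + 150·q³ − 60·p·q² + 96·p² − 160·p²·q + 64·p³    [distributive law]
= −72·p + 234·p·q + 48·p² + 45·q − 165·q² − 200·p·q² − 104·p²·q + 150·q³ + 64·p³    [combine like terms]

−72·p + 234·p·q + 48·p² + 45·q − 165·q² − 200·p·q² − 104·p²·q + 150·q³ + 64·p³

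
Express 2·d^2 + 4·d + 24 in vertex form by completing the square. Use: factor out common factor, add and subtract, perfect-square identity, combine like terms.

2·d^2 + 4·d + 24
= 2(d^2 + 2·d) + 24    [factor out 2 from the d-terms]
= 2(d^2 + 2·d + 1 - 1) + 24    [add and subtract 1 inside the bracket]
= 2(d + 1)^2 - 2 + 24    [perfect-square identity]
= 2(d + 1)^2 + 22    [combine constants]

2(d + 1)^2 + 22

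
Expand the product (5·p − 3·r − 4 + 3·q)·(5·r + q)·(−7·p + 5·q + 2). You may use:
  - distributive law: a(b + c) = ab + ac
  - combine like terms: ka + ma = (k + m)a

−175·p²·r + 41·p·q·r + 190·p·r − 35·p²·q + 4·p·q² + 38·p·q + 105·p·r² − 75·q·r² − 30·r² + 60·q²·r − 76·q·r − 40·r − 14·q² − 8·q + 15·q³

(5·p − 3·r − 4 + 3·q)·(5·r + q)·(−7·p + 5·q + 2)
= (25·p·r + 5·p·q − 15·r² − 3·q·r − 20·r − 4·q + 15·q·r + 3·q²)·(−7·p + 5·q + 2)    [distributive law]
= (25·p·r + 5·p·q − 15·r² + 12·q·r − 20·r − 4·q + 3·q²)·(−7·p + 5·q + 2)    [combine like terms]
= −175·p²·r + 125·p·q·r + 50·p·r − 35·p²·q + 25·p·q² + 10·p·q + 105·p·r² − 75·q·r² − 30·r² − 84·p·q·r + 60·q²·r + 24·q·r + 140·p·r − 100·q·r − 40·r + 28·p·q − 20·q² − 8·q − 21·p·q² + 15·q³ + 6·q²    [distributive law]
= −175·p²·r + 41·p·q·r + 190·p·r − 35·p²·q + 4·p·q² + 38·p·q + 105·p·r² − 75·q·r² − 30·r² + 60·q²·r − 76·q·r − 40·r − 14·q² − 8·q + 15·q³    [combine like terms]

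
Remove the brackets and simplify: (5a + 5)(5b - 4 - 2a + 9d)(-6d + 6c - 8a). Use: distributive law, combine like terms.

-150abd + 150abc - 200a^2b - 180ad - 180ac + 240a^2 - 300a^2d - 60a^2c + 80a^3 - 270ad^2 + 270acd - 150bd + 150bc - 200ab + 120d - 120c + 160a - 270d^2 + 270cd

(5a + 5)(5b - 4 - 2a + 9d)(-6d + 6c - 8a)
= (25ab - 20a - 10a^2 + 45ad + 25b - 20 - 10a + 45d)(-6d + 6c - 8a)    [distributive law]
= (25ab - 30a - 10a^2 + 45ad + 25b - 20 + 45d)(-6d + 6c - 8a)    [combine like terms]
= -150abd + 150abc - 200a^2b + 180ad - 180ac + 240a^2 + 60a^2d - 60a^2c + 80a^3 - 270ad^2 + 270acd - 360a^2d - 150bd + 150bc - 200ab + 120d - 120c + 160a - 270d^2 + 270cd - 360ad    [distributive law]
= -150abd + 150abc - 200a^2b - 180ad - 180ac + 240a^2 - 300a^2d - 60a^2c + 80a^3 - 270ad^2 + 270acd - 150bd + 150bc - 200ab + 120d - 120c + 160a - 270d^2 + 270cd    [combine like terms]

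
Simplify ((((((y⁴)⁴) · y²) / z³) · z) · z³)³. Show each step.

((((((y⁴)⁴) · y²) / z³) · z) · z³)³
= ((((((y⁴)⁴) · y²) / z³) · z)³) · ((z³)³)    [power of a product]
= ((((((y⁴)⁴) · y²) / z³)³) · (z³)) · ((z³)³)    [power of a product]
= ((((((y⁴)⁴) · y²)³) / ((z³)³)) · (z³)) · ((z³)³)    [power of a quotient]
= ((((((y⁴)⁴)³) · ((y²)³)) / ((z³)³)) · (z³)) · ((z³)³)    [power of a product]
= (((((y⁴)¹²) · ((y²)³)) / ((z³)³)) · (z³)) · ((z³)³)    [power of a power]
= (((y⁴⁸ · ((y²)³)) / ((z³)³)) · (z³)) · ((z³)³)    [power of a power]
= (((y⁴⁸ · y⁶) / ((z³)³)) · (z³)) · ((z³)³)    [power of a power]
= ((y⁵⁴ / ((z³)³)) · (z³)) · ((z³)³)    [product of powers]
= ((y⁵⁴ / z⁹) · (z³)) · ((z³)³)    [power of a power]
= ((y⁵⁴ / z⁹) · z³) · z⁹    [power of a power]
= y⁵⁴z³    [quotient of powers; product of powers]

y⁵⁴z³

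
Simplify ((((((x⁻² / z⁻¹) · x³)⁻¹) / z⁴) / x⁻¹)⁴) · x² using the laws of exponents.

((((((x⁻² / z⁻¹) · x³)⁻¹) / z⁴) / x⁻¹)⁴) · x²
= ((((((x⁻² / z⁻¹) · x³)⁻¹) / z⁴)⁴) / ((x⁻¹)⁴)) · x²    [power of a quotient]
= ((((((x⁻² / z⁻¹) · x³)⁻¹)⁴) / ((z⁴)⁴)) / ((x⁻¹)⁴)) · x²    [power of a quotient]
= (((((x⁻² / z⁻¹) · x³)⁻⁴) / ((z⁴)⁴)) / ((x⁻¹)⁴)) · x²    [power of a power]
= (((((x⁻² / z⁻¹)⁻⁴) · ((x³)⁻⁴)) / ((z⁴)⁴)) / ((x⁻¹)⁴)) · x²    [power of a product]
= ((((((x⁻²)⁻⁴) / ((z⁻¹)⁻⁴)) · ((x³)⁻⁴)) / ((z⁴)⁴)) / ((x⁻¹)⁴)) · x²    [power of a quotient]
= ((((x⁸ / ((z⁻¹)⁻⁴)) · ((x³)⁻⁴)) / ((z⁴)⁴)) / ((x⁻¹)⁴)) · x²    [power of a power]
= ((((x⁸ / z⁴) · ((x³)⁻⁴)) / ((z⁴)⁴)) / ((x⁻¹)⁴)) · x²    [power of a power]
= ((((x⁸ / z⁴) · x⁻¹²) / ((z⁴)⁴)) / ((x⁻¹)⁴)) · x²    [power of a power]
= ((((x⁸ / z⁴) · x⁻¹²) / z¹⁶) / ((x⁻¹)⁴)) · x²    [power of a power]
= ((((x⁸ / z⁴) · x⁻¹²) / z¹⁶) / x⁻⁴) · x²    [power of a power]
= x²z⁻²⁰    [quotient of powers; product of powers]

x²z⁻²⁰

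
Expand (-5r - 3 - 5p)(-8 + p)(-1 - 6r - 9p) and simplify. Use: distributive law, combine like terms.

(-5r - 3 - 5p)(-8 + p)(-1 - 6r - 9p)
= (40r - 5pr + 24 - 3p + 40p - 5p^2)(-1 - 6r - 9p)    [distributive law]
= (40r - 5pr + 24 + 37p - 5p^2)(-1 - 6r - 9p)    [combine like terms]
= -40r - 240r^2 - 360pr + 5pr + 30pr^2 + 45p^2r - 24 - 144r - 216p - 37p - 222pr - 333p^2 + 5p^2 + 30p^2r + 45p^3    [distributive law]
= -184r - 240r^2 - 577pr + 30pr^2 + 75p^2r - 24 - 253p - 328p^2 + 45p^3    [combine like terms]

-184r - 240r^2 - 577pr + 30pr^2 + 75p^2r - 24 - 253p - 328p^2 + 45p^3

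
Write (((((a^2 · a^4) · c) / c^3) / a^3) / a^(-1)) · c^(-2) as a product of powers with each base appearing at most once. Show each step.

a^4·c^(-4)

(((((a^2 · a^4) · c) / c^3) / a^3) / a^(-1)) · c^(-2)
= ((((a^6 · c) / c^3) / a^3) / a^(-1)) · c^(-2)    [product of powers]
= a^4·c^(-4)    [quotient of powers; product of powers]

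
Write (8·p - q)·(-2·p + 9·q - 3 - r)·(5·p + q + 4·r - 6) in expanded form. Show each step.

-80·p^3 + 354·p^2·q - 104·p^2·r - 24·p^2 + 29·p·q^2 + 293·p·q·r - 453·p·q - 48·p·r + 144·p - 32·p·r^2 - 9·q^3 - 35·q^2·r + 57·q^2 + 6·q·r - 18·q + 4·q·r^2

(8·p - q)·(-2·p + 9·q - 3 - r)·(5·p + q + 4·r - 6)
= (-16·p^2 + 72·p·q - 24·p - 8·p·r + 2·p·q - 9·q^2 + 3·q + q·r)·(5·p + q + 4·r - 6)    [distributive law]
= (-16·p^2 + 74·p·q - 24·p - 8·p·r - 9·q^2 + 3·q + q·r)·(5·p + q + 4·r - 6)    [combine like terms]
= -80·p^3 - 16·p^2·q - 64·p^2·r + 96·p^2 + 370·p^2·q + 74·p·q^2 + 296·p·q·r - 444·p·q - 120·p^2 - 24·p·q - 96·p·r + 144·p - 40·p^2·r - 8·p·q·r - 32·p·r^2 + 48·p·r - 45·p·q^2 - 9·q^3 - 36·q^2·r + 54·q^2 + 15·p·q + 3·q^2 + 12·q·r - 18·q + 5·p·q·r + q^2·r + 4·q·r^2 - 6·q·r    [distributive law]
= -80·p^3 + 354·p^2·q - 104·p^2·r - 24·p^2 + 29·p·q^2 + 293·p·q·r - 453·p·q - 48·p·r + 144·p - 32·p·r^2 - 9·q^3 - 35·q^2·r + 57·q^2 + 6·q·r - 18·q + 4·q·r^2    [combine like terms]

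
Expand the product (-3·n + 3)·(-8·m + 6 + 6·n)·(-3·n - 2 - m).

-54·m·n² + 24·m·n - 24·m²·n + 54·n³ + 36·n² + 30·m + 24·m² - 54·n - 36

(-3·n + 3)·(-8·m + 6 + 6·n)·(-3·n - 2 - m)
= (24·m·n - 18·n - 18·n² - 24·m + 18 + 18·n)·(-3·n - 2 - m)    [distributive law]
= (24·m·n - 18·n² - 24·m + 18)·(-3·n - 2 - m)    [combine like terms]
= -72·m·n² - 48·m·n - 24·m²·n + 54·n³ + 36·n² + 18·m·n² + 72·m·n + 48·m + 24·m² - 54·n - 36 - 18·m    [distributive law]
= -54·m·n² + 24·m·n - 24·m²·n + 54·n³ + 36·n² + 30·m + 24·m² - 54·n - 36    [combine like terms]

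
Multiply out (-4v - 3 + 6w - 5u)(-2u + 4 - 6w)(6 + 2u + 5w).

(-4v - 3 + 6w - 5u)(-2u + 4 - 6w)(6 + 2u + 5w)
= (8uv - 16v + 24vw + 6u - 12 + 18w - 12uw + 24w - 36w^2 + 10u^2 - 20u + 30uw)(6 + 2u + 5w)    [distributive law]
= (8uv - 16v + 24vw - 14u - 12 + 42w + 18uw - 36w^2 + 10u^2)(6 + 2u + 5w)    [combine like terms]
= 48uv + 16u^2v + 40uvw - 96v - 32uv - 80vw + 144vw + 48uvw + 120vw^2 - 84u - 28u^2 - 70uw - 72 - 24u - 60w + 252w + 84uw + 210w^2 + 108uw + 36u^2w + 90uw^2 - 216w^2 - 72uw^2 - 180w^3 + 60u^2 + 20u^3 + 50u^2w    [distributive law]
= 16uv + 16u^2v + 88uvw - 96v + 64vw + 120vw^2 - 108u + 32u^2 + 122uw - 72 + 192w - 6w^2 + 86u^2w + 18uw^2 - 180w^3 + 20u^3    [combine like terms]

16uv + 16u^2v + 88uvw - 96v + 64vw + 120vw^2 - 108u + 32u^2 + 122uw - 72 + 192w - 6w^2 + 86u^2w + 18uw^2 - 180w^3 + 20u^3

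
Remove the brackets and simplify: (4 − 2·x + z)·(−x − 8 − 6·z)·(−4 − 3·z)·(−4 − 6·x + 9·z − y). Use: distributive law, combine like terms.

(4 − 2·x + z)·(−x − 8 − 6·z)·(−4 − 3·z)·(−4 − 6·x + 9·z − y)
= (−4·x − 32 − 24·z + 2·x^2 + 16·x + 12·x·z − x·z − 8·z − 6·z^2)·(−4 − 3·z)·(−4 − 6·x + 9·z − y)    [distributive law]
= (12·x − 32 − 32·z + 2·x^2 + 11·x·z − 6·z^2)·(−4 − 3·z)·(−4 − 6·x + 9·z − y)    [combine like terms]
= (−48·x − 36·x·z + 128 + 96·z + 128·z + 96·z^2 − 8·x^2 − 6·x^2·z − 44·x·z − 33·x·z^2 + 24·z^2 + 18·z^3)·(−4 − 6·x + 9·z − y)    [distributive law]
= (−48·x − 80·x·z + 128 + 224·z + 120·z^2 − 8·x^2 − 6·x^2·z − 33·x·z^2 + 18·z^3)·(−4 − 6·x + 9·z − y)    [combine like terms]
= 192·x + 288·x^2 − 432·x·z + 48·x·y + 320·x·z + 480·x^2·z − 720·x·z^2 + 80·x·y·z − 512 − 768·x + 1152·z − 128·y − 896·z − 1344·x·z + 2016·z^2 − 224·y·z − 480·z^2 − 720·x·z^2 + 1080·z^3 − 120·y·z^2 + 32·x^2 + 48·x^3 − 72·x^2·z + 8·x^2·y + 24·x^2·z + 36·x^3·z − 54·x^2·z^2 + 6·x^2·y·z + 132·x·z^2 + 198·x^2·z^2 − 297·x·z^3 + 33·x·y·z^2 − 72·z^3 − 108·x·z^3 + 162·z^4 − 18·y·z^3    [distributive law]
= −576·x + 320·x^2 − 1456·x·z + 48·x·y + 432·x^2·z − 1308·x·z^2 + 80·x·y·z − 512 + 256·z − 128·y + 1536·z^2 − 224·y·z + 1008·z^3 − 120·y·z^2 + 48·x^3 + 8·x^2·y + 36·x^3·z + 144·x^2·z^2 + 6·x^2·y·z − 405·x·z^3 + 33·x·y·z^2 + 162·z^4 − 18·y·z^3    [combine like terms]

−576·x + 320·x^2 − 1456·x·z + 48·x·y + 432·x^2·z − 1308·x·z^2 + 80·x·y·z − 512 + 256·z − 128·y + 1536·z^2 − 224·y·z + 1008·z^3 − 120·y·z^2 + 48·x^3 + 8·x^2·y + 36·x^3·z + 144·x^2·z^2 + 6·x^2·y·z − 405·x·z^3 + 33·x·y·z^2 + 162·z^4 − 18·y·z^3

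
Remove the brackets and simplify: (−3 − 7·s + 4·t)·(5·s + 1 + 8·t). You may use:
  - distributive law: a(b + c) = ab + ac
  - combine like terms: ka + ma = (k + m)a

−22·s − 3 − 20·t − 35·s^2 − 36·s·t + 32·t^2

(−3 − 7·s + 4·t)·(5·s + 1 + 8·t)
= −15·s − 3 − 24·t − 35·s^2 − 7·s − 56·s·t + 20·s·t + 4·t + 32·t^2    [distributive law]
= −22·s − 3 − 20·t − 35·s^2 − 36·s·t + 32·t^2    [combine like terms]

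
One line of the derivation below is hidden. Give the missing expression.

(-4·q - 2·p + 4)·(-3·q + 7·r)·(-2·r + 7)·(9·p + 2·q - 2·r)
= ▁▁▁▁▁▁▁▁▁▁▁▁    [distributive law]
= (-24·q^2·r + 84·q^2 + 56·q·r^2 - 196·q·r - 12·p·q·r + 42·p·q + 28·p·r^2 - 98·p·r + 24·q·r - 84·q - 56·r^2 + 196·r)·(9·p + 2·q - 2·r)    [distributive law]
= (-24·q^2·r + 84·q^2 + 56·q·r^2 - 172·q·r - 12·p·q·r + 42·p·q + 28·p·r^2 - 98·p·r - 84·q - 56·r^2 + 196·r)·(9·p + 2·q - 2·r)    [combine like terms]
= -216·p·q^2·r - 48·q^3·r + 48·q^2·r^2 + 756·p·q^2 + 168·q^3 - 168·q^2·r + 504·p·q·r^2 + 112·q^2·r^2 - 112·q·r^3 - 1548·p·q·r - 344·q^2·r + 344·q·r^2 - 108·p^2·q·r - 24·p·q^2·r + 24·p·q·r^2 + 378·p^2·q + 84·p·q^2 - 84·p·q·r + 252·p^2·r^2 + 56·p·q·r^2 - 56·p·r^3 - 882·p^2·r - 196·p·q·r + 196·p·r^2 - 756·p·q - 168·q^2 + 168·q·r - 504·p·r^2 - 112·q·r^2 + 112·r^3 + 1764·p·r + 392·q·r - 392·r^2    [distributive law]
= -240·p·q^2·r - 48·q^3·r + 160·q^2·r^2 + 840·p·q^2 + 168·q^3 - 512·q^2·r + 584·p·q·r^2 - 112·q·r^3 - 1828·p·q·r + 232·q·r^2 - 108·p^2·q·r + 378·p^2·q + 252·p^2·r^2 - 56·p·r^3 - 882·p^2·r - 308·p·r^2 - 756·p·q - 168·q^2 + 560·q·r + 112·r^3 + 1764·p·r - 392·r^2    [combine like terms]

By distributive law:

(12·q^2 - 28·q·r + 6·p·q - 14·p·r - 12·q + 28·r)·(-2·r + 7)·(9·p + 2·q - 2·r)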